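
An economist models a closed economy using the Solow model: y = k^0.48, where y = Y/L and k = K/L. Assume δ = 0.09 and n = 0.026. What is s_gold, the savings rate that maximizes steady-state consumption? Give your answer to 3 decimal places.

Break-even investment rate: n + δ = 0.026 + 0.09 = 0.116.
At the golden rule MPK = n+δ, and in any Cobb-Douglas steady state s = (n+δ)·k/y = MPK·k/y = capital's share 0.48.

s_gold = 0.480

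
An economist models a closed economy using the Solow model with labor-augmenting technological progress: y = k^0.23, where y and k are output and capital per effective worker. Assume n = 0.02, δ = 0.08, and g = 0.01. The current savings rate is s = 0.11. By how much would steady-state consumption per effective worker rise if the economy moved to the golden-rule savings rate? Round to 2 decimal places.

n + g + δ = 0.02 + 0.01 + 0.08 = 0.11.
Current steady state (s = 0.11): k* = (0.11/0.11)^(1/0.77) ≈ 1.0000, y* = 1.0000^0.23 ≈ 1.0000, c* = (1−0.11)·1.0000 ≈ 0.8900.
Golden rule sets MPK = n+g+δ: 0.23·k^(0.23−1) = 0.11, so k_gold = (0.23/0.11)^(1/0.77) ≈ 2.6063.
y_gold = 2.6063^0.23 ≈ 1.2465, c_gold = y_gold − 0.11·k_gold ≈ 0.9598.
Gain: Δc = 0.9598 − 0.8900 ≈ 0.0698.

Δc ≈ 0.07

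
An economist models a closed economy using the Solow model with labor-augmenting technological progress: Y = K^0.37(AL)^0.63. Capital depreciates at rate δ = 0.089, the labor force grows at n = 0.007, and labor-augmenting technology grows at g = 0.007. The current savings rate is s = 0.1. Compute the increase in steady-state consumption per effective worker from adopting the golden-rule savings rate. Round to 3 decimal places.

Δc ≈ 0.451

n + g + δ = 0.007 + 0.007 + 0.089 = 0.103.
Current steady state (s = 0.1): k* = (0.1/0.103)^(1/0.63) ≈ 0.9542, y* = 0.9542^0.37 ≈ 0.9828, c* = (1−0.1)·0.9828 ≈ 0.8845.
Maximizing c = f(k) − (n+g+δ)·k gives f'(k) = n+g+δ, i.e. 0.37·k^(0.37−1) = 0.103, so k_gold = (0.37/0.103)^(1/0.63) ≈ 7.6126.
y_gold = 7.6126^0.37 ≈ 2.1192, c_gold = y_gold − 0.103·k_gold ≈ 1.3351.
Gain: Δc = 1.3351 − 0.8845 ≈ 0.4506.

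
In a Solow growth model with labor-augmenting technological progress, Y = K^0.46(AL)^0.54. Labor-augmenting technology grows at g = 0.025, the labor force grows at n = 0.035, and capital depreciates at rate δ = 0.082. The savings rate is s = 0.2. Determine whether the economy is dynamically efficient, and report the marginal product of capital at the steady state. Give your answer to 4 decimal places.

n + g + δ = 0.035 + 0.025 + 0.082 = 0.142.
Steady-state k*: s·k^0.46 = 0.142·k gives k* = (0.2/0.142)^(1/0.54) ≈ 1.8856.
MPK = 0.46·1.8856^(-0.54) ≈ 0.3266.
MPK > n+g+δ = 0.142, so the economy is dynamically efficient (under-saving).

dynamically efficient; MPK ≈ 0.3266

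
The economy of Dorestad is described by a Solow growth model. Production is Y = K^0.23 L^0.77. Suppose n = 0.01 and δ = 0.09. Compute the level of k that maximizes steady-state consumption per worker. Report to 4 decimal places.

k_gold ≈ 2.9497

The effective depreciation rate is n + δ = 0.01 + 0.09 = 0.1.
At the golden rule the marginal product of capital equals n+δ: 0.23·k^(0.23−1) = 0.1. Solving, k_gold = (0.23/0.1)^(1/0.77) ≈ 2.9497.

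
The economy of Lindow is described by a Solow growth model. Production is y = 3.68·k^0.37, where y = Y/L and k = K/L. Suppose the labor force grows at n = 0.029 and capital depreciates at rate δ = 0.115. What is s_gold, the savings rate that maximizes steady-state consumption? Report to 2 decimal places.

The effective depreciation rate is n + δ = 0.029 + 0.115 = 0.144.
At the golden rule MPK = n+δ, and in any Cobb-Douglas steady state s = (n+δ)·k/y = MPK·k/y = capital's share 0.37.

s_gold = 0.37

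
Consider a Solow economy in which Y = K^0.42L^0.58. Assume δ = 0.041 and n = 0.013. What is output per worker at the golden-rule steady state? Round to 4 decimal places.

y_gold ≈ 4.4167

n + δ = 0.013 + 0.041 = 0.054.
Golden rule sets MPK = n+δ: 0.42·k^(0.42−1) = 0.054, so k_gold = (0.42/0.054)^(1/0.58) ≈ 34.3525.
Output: y_gold = k_gold^0.42 = 34.3525^0.42 ≈ 4.4167.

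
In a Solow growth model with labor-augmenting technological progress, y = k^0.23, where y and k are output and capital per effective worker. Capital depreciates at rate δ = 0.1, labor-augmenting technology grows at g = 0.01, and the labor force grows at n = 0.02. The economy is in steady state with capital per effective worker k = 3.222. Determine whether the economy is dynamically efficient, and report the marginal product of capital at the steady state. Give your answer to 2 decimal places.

Break-even investment rate: n + g + δ = 0.02 + 0.01 + 0.1 = 0.13.
MPK = 0.23·k^(0.23−1) = 0.23·3.222^(-0.77) ≈ 0.0934.
MPK < 0.13, so the economy is dynamically inefficient (over-saving).

dynamically inefficient; MPK ≈ 0.09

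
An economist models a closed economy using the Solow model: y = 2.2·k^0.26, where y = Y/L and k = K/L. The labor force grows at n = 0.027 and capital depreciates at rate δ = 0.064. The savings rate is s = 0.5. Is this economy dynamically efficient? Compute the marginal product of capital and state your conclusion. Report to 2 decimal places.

dynamically inefficient; MPK ≈ 0.05

Capital per worker breaks even when investment replaces (n + δ)·k; here n + δ = 0.091.
Steady-state k*: s·A·k^0.26 = 0.091·k gives k* = (0.5·2.2/0.091)^(1/0.74) ≈ 29.0160.
MPK = 0.26·2.2·29.0160^(-0.74) ≈ 0.0473.
MPK < n+δ = 0.091, so the economy is dynamically inefficient (over-saving).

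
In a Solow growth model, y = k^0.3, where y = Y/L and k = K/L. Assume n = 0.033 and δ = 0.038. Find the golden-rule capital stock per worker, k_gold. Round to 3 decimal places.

The effective depreciation rate is n + δ = 0.033 + 0.038 = 0.071.
At the golden rule the marginal product of capital equals n+δ: 0.3·k^(0.3−1) = 0.071. Solving, k_gold = (0.3/0.071)^(1/0.7) ≈ 7.8359.

k_gold ≈ 7.836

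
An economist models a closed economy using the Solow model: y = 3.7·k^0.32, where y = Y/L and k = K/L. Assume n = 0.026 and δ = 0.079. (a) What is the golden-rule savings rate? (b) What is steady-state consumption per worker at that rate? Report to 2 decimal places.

(a) s_gold = 0.32; (b) c_gold ≈ 7.87

Break-even investment rate: n + δ = 0.026 + 0.079 = 0.105.
For Cobb-Douglas, s_gold equals capital's share: s_gold = 0.32.
Setting f'(k) = n+δ gives 0.32·3.7·k^(0.32−1) = 0.105, hence k_gold = (0.32·3.7/0.105)^(1/0.68) ≈ 35.2612.
y_gold = 3.7·35.2612^0.32 ≈ 11.5701; c_gold = (1−0.32)·y_gold ≈ 7.8677.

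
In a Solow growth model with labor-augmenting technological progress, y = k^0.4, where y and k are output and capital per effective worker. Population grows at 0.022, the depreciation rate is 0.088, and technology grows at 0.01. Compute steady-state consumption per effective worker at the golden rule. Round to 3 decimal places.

c_gold ≈ 1.339

Capital per effective worker breaks even when investment replaces (n + g + δ)·k; here n + g + δ = 0.12.
Maximizing c = f(k) − (n+g+δ)·k gives f'(k) = n+g+δ, i.e. 0.4·k^(0.4−1) = 0.12, so k_gold = (0.4/0.12)^(1/0.6) ≈ 7.4381.
y_gold = 7.4381^0.4 ≈ 2.2314.
c_gold = y_gold − (n+g+δ)·k_gold = 2.2314 − 0.12·7.4381 ≈ 1.3389.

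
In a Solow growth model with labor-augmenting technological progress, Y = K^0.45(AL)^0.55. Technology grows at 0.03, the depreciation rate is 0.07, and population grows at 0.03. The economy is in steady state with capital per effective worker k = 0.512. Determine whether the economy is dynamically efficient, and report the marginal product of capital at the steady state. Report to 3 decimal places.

dynamically efficient; MPK ≈ 0.650

The effective depreciation rate is n + g + δ = 0.03 + 0.03 + 0.07 = 0.13.
MPK = 0.45·k^(0.45−1) = 0.45·0.512^(-0.55) ≈ 0.6503.
MPK > 0.13, so the economy is dynamically efficient (under-saving).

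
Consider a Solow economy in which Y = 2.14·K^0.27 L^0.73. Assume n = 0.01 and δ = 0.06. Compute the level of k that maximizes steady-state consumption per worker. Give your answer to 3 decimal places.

n + δ = 0.01 + 0.06 = 0.07.
Setting f'(k) = n+δ gives 0.27·2.14·k^(0.27−1) = 0.07, hence k_gold = (0.27·2.14/0.07)^(1/0.73) ≈ 18.0188.

k_gold ≈ 18.019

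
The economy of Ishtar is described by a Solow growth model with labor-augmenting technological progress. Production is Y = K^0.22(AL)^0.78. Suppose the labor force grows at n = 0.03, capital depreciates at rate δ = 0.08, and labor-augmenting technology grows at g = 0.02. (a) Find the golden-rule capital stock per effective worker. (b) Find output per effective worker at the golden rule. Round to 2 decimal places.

(a) k_gold ≈ 1.96; (b) y_gold ≈ 1.16

Capital per effective worker breaks even when investment replaces (n + g + δ)·k; here n + g + δ = 0.13.
Maximizing c = f(k) − (n+g+δ)·k gives f'(k) = n+g+δ, i.e. 0.22·k^(0.22−1) = 0.13, so k_gold = (0.22/0.13)^(1/0.78) ≈ 1.9630.
y_gold = 1.9630^0.22 ≈ 1.1600.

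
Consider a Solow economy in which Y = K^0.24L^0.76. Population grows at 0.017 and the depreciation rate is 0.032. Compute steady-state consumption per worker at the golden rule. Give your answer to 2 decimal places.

n + δ = 0.017 + 0.032 = 0.049.
Golden rule sets MPK = n+δ: 0.24·k^(0.24−1) = 0.049, so k_gold = (0.24/0.049)^(1/0.76) ≈ 8.0894.
y_gold = 8.0894^0.24 ≈ 1.6516.
c_gold = y_gold − (n+δ)·k_gold = 1.6516 − 0.049·8.0894 ≈ 1.2552.

c_gold ≈ 1.26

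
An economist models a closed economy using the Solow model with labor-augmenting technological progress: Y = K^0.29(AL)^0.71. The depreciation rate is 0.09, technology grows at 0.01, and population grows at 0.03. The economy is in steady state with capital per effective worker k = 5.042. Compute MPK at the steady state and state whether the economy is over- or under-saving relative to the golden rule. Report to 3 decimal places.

Capital per effective worker breaks even when investment replaces (n + g + δ)·k; here n + g + δ = 0.13.
MPK = 0.29·k^(0.29−1) = 0.29·5.042^(-0.71) ≈ 0.0919.
MPK < 0.13, so the economy is dynamically inefficient (over-saving).

over-saving; MPK ≈ 0.092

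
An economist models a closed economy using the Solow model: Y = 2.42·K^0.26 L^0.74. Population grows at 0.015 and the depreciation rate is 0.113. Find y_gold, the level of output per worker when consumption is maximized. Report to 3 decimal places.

y_gold ≈ 4.235

n + δ = 0.015 + 0.113 = 0.128.
Maximizing c = f(k) − (n+δ)·k gives f'(k) = n+δ, i.e. 0.26·2.42·k^(0.26−1) = 0.128, so k_gold = (0.26·2.42/0.128)^(1/0.74) ≈ 8.6013.
Output: y_gold = 2.42·k_gold^0.26 = 2.42·8.6013^0.26 ≈ 4.2345.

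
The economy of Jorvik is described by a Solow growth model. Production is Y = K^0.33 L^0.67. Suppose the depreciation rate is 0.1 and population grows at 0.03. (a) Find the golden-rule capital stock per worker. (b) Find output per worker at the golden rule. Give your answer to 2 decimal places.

The effective depreciation rate is n + δ = 0.03 + 0.1 = 0.13.
Setting f'(k) = n+δ gives 0.33·k^(0.33−1) = 0.13, hence k_gold = (0.33/0.13)^(1/0.67) ≈ 4.0164.
y_gold = 4.0164^0.33 ≈ 1.5822.

(a) k_gold ≈ 4.02; (b) y_gold ≈ 1.58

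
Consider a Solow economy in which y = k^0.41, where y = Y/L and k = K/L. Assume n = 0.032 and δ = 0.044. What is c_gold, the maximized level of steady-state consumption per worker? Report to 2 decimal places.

Break-even investment rate: n + δ = 0.032 + 0.044 = 0.076.
Golden rule sets MPK = n+δ: 0.41·k^(0.41−1) = 0.076, so k_gold = (0.41/0.076)^(1/0.59) ≈ 17.4031.
y_gold = 17.4031^0.41 ≈ 3.2259.
c_gold = y_gold − (n+δ)·k_gold = 3.2259 − 0.076·17.4031 ≈ 1.9033.

c_gold ≈ 1.90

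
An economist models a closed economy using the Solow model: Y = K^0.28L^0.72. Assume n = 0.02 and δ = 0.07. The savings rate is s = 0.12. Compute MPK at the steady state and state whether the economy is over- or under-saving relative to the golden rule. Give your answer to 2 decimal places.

under-saving; MPK ≈ 0.21

n + δ = 0.02 + 0.07 = 0.09.
Steady-state k*: s·k^0.28 = 0.09·k gives k* = (0.12/0.09)^(1/0.72) ≈ 1.4912.
MPK = 0.28·1.4912^(-0.72) ≈ 0.2100.
MPK > n+δ = 0.09, so the economy is dynamically efficient (under-saving).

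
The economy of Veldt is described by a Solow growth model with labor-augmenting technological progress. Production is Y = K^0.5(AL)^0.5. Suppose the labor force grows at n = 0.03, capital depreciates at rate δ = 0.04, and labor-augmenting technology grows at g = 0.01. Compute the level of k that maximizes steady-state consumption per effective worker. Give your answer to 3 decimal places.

Capital per effective worker breaks even when investment replaces (n + g + δ)·k; here n + g + δ = 0.08.
Setting f'(k) = n+g+δ gives 0.5·k^(0.5−1) = 0.08, hence k_gold = (0.5/0.08)^(1/0.5) ≈ 39.0625.

k_gold ≈ 39.062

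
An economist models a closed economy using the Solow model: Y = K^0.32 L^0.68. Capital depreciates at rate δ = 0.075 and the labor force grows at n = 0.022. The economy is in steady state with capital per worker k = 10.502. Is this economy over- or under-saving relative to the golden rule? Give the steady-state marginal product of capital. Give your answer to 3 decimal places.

over-saving; MPK ≈ 0.065

The effective depreciation rate is n + δ = 0.022 + 0.075 = 0.097.
MPK = 0.32·k^(0.32−1) = 0.32·10.502^(-0.68) ≈ 0.0647.
MPK < 0.097, so the economy is dynamically inefficient (over-saving).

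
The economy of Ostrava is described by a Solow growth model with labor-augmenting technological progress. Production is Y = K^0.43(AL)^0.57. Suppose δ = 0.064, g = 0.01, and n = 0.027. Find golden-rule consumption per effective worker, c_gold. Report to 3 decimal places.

Capital per effective worker breaks even when investment replaces (n + g + δ)·k; here n + g + δ = 0.101.
Maximizing c = f(k) − (n+g+δ)·k gives f'(k) = n+g+δ, i.e. 0.43·k^(0.43−1) = 0.101, so k_gold = (0.43/0.101)^(1/0.57) ≈ 12.6989.
y_gold = 12.6989^0.43 ≈ 2.9828.
c_gold = y_gold − (n+g+δ)·k_gold = 2.9828 − 0.101·12.6989 ≈ 1.7002.

c_gold ≈ 1.700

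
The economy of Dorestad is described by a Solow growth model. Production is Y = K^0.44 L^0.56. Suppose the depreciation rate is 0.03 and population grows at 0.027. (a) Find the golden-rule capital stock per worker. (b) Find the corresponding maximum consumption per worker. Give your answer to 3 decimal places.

(a) k_gold ≈ 38.456; (b) c_gold ≈ 2.790

The effective depreciation rate is n + δ = 0.027 + 0.03 = 0.057.
Setting f'(k) = n+δ gives 0.44·k^(0.44−1) = 0.057, hence k_gold = (0.44/0.057)^(1/0.56) ≈ 38.4557.
y_gold = 38.4557^0.44 ≈ 4.9818; c_gold = y_gold − 0.057·k_gold ≈ 2.7898.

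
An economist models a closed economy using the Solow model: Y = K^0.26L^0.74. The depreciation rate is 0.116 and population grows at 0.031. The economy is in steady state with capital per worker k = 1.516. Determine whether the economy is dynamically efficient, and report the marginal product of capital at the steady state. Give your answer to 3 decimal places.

n + δ = 0.031 + 0.116 = 0.147.
MPK = 0.26·k^(0.26−1) = 0.26·1.516^(-0.74) ≈ 0.1911.
MPK > 0.147, so the economy is dynamically efficient (under-saving).

dynamically efficient; MPK ≈ 0.191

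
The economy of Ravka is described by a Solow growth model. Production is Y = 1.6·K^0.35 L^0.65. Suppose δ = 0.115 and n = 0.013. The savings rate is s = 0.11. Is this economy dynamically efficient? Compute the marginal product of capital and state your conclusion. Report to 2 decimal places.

Capital per worker breaks even when investment replaces (n + δ)·k; here n + δ = 0.128.
Steady-state k*: s·A·k^0.35 = 0.128·k gives k* = (0.11·1.6/0.128)^(1/0.65) ≈ 1.6322.
MPK = 0.35·1.6·1.6322^(-0.65) ≈ 0.4073.
MPK > n+δ = 0.128, so the economy is dynamically efficient (under-saving).

dynamically efficient; MPK ≈ 0.41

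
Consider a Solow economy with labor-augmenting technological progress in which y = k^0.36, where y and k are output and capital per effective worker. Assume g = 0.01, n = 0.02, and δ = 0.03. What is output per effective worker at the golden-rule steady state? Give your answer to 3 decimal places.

y_gold ≈ 2.740

Capital per effective worker breaks even when investment replaces (n + g + δ)·k; here n + g + δ = 0.06.
Setting f'(k) = n+g+δ gives 0.36·k^(0.36−1) = 0.06, hence k_gold = (0.36/0.06)^(1/0.64) ≈ 16.4385.
Output: y_gold = k_gold^0.36 = 16.4385^0.36 ≈ 2.7397.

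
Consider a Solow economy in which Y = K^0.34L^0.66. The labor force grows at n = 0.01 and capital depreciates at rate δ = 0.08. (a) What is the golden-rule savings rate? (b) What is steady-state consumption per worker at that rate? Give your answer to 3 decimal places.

Capital per worker breaks even when investment replaces (n + δ)·k; here n + δ = 0.09.
For Cobb-Douglas, s_gold equals capital's share: s_gold = 0.34.
Maximizing c = f(k) − (n+δ)·k gives f'(k) = n+δ, i.e. 0.34·k^(0.34−1) = 0.09, so k_gold = (0.34/0.09)^(1/0.66) ≈ 7.4920.
y_gold = 7.4920^0.34 ≈ 1.9832; c_gold = (1−0.34)·y_gold ≈ 1.3089.

(a) s_gold = 0.340; (b) c_gold ≈ 1.309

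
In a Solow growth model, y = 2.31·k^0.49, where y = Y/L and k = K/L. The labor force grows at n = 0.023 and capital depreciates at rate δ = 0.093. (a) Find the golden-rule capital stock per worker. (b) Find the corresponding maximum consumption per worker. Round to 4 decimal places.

(a) k_gold ≈ 87.0767; (b) c_gold ≈ 10.5132

n + δ = 0.023 + 0.093 = 0.116.
Setting f'(k) = n+δ gives 0.49·2.31·k^(0.49−1) = 0.116, hence k_gold = (0.49·2.31/0.116)^(1/0.51) ≈ 87.0767.
y_gold = 2.31·87.0767^0.49 ≈ 20.6141; c_gold = y_gold − 0.116·k_gold ≈ 10.5132.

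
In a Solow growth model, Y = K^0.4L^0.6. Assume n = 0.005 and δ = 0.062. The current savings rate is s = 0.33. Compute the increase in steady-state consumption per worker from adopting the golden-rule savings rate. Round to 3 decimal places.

The effective depreciation rate is n + δ = 0.005 + 0.062 = 0.067.
Current steady state (s = 0.33): k* = (0.33/0.067)^(1/0.6) ≈ 14.2582, y* = 14.2582^0.4 ≈ 2.8949, c* = (1−0.33)·2.8949 ≈ 1.9395.
Maximizing c = f(k) − (n+δ)·k gives f'(k) = n+δ, i.e. 0.4·k^(0.4−1) = 0.067, so k_gold = (0.4/0.067)^(1/0.6) ≈ 19.6476.
y_gold = 19.6476^0.4 ≈ 3.2910, c_gold = y_gold − 0.067·k_gold ≈ 1.9746.
Gain: Δc = 1.9746 − 1.9395 ≈ 0.0350.

Δc ≈ 0.035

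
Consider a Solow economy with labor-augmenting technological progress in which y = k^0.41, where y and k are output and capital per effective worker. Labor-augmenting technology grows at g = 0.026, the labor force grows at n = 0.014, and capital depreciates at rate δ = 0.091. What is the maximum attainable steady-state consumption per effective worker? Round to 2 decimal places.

c_gold ≈ 1.30

The effective depreciation rate is n + g + δ = 0.014 + 0.026 + 0.091 = 0.131.
At the golden rule the marginal product of capital equals n+g+δ: 0.41·k^(0.41−1) = 0.131. Solving, k_gold = (0.41/0.131)^(1/0.59) ≈ 6.9159.
y_gold = 6.9159^0.41 ≈ 2.2097.
c_gold = y_gold − (n+g+δ)·k_gold = 2.2097 − 0.131·6.9159 ≈ 1.3037.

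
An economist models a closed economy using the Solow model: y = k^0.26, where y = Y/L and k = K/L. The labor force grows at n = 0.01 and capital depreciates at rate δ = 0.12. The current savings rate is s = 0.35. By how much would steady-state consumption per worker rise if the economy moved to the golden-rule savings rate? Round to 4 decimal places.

Δc ≈ 0.0235

Break-even investment rate: n + δ = 0.01 + 0.12 = 0.13.
Current steady state (s = 0.35): k* = (0.35/0.13)^(1/0.74) ≈ 3.8128, y* = 3.8128^0.26 ≈ 1.4162, c* = (1−0.35)·1.4162 ≈ 0.9205.
Setting f'(k) = n+δ gives 0.26·k^(0.26−1) = 0.13, hence k_gold = (0.26/0.13)^(1/0.74) ≈ 2.5515.
y_gold = 2.5515^0.26 ≈ 1.2758, c_gold = y_gold − 0.13·k_gold ≈ 0.9441.
Gain: Δc = 0.9441 − 0.9205 ≈ 0.0235.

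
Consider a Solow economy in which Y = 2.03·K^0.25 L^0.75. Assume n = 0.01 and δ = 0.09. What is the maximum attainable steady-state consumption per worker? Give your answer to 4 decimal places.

Break-even investment rate: n + δ = 0.01 + 0.09 = 0.1.
Setting f'(k) = n+δ gives 0.25·2.03·k^(0.25−1) = 0.1, hence k_gold = (0.25·2.03/0.1)^(1/0.75) ≈ 8.7213.
y_gold = 2.03·8.7213^0.25 ≈ 3.4885.
c_gold = y_gold − (n+δ)·k_gold = 3.4885 − 0.1·8.7213 ≈ 2.6164.

c_gold ≈ 2.6164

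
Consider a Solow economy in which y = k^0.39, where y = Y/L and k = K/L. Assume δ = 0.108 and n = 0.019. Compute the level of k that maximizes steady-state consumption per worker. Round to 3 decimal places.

k_gold ≈ 6.292

n + δ = 0.019 + 0.108 = 0.127.
Setting f'(k) = n+δ gives 0.39·k^(0.39−1) = 0.127, hence k_gold = (0.39/0.127)^(1/0.61) ≈ 6.2920.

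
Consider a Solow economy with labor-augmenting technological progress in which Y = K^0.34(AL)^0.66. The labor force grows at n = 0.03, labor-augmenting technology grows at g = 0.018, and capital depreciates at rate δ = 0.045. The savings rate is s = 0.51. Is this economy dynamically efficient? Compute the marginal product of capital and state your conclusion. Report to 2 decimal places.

dynamically inefficient; MPK ≈ 0.06

n + g + δ = 0.03 + 0.018 + 0.045 = 0.093.
Steady-state k*: s·k^0.34 = 0.093·k gives k* = (0.51/0.093)^(1/0.66) ≈ 13.1774.
MPK = 0.34·13.1774^(-0.66) ≈ 0.0620.
MPK < n+g+δ = 0.093, so the economy is dynamically inefficient (over-saving).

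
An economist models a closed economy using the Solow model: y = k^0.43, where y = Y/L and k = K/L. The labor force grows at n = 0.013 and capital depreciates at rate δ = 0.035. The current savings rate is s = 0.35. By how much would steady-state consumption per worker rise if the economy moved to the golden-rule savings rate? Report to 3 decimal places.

Δc ≈ 0.071

The effective depreciation rate is n + δ = 0.013 + 0.035 = 0.048.
Current steady state (s = 0.35): k* = (0.35/0.048)^(1/0.57) ≈ 32.6386, y* = 32.6386^0.43 ≈ 4.4761, c* = (1−0.35)·4.4761 ≈ 2.9095.
Setting f'(k) = n+δ gives 0.43·k^(0.43−1) = 0.048, hence k_gold = (0.43/0.048)^(1/0.57) ≈ 46.8354.
y_gold = 46.8354^0.43 ≈ 5.2281, c_gold = y_gold − 0.048·k_gold ≈ 2.9800.
Gain: Δc = 2.9800 − 2.9095 ≈ 0.0705.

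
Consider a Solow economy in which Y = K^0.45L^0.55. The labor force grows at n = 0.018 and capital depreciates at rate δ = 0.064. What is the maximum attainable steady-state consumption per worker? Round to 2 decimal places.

Break-even investment rate: n + δ = 0.018 + 0.064 = 0.082.
Setting f'(k) = n+δ gives 0.45·k^(0.45−1) = 0.082, hence k_gold = (0.45/0.082)^(1/0.55) ≈ 22.0984.
y_gold = 22.0984^0.45 ≈ 4.0268.
c_gold = y_gold − (n+δ)·k_gold = 4.0268 − 0.082·22.0984 ≈ 2.2148.

c_gold ≈ 2.21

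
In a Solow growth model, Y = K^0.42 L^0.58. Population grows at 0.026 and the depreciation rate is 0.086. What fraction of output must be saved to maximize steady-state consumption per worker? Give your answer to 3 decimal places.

The effective depreciation rate is n + δ = 0.026 + 0.086 = 0.112.
At the golden rule MPK = n+δ, and in any Cobb-Douglas steady state s = (n+δ)·k/y = MPK·k/y = capital's share 0.42.

s_gold = 0.420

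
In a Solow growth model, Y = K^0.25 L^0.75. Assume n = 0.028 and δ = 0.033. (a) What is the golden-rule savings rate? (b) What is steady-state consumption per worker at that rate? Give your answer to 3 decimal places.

The effective depreciation rate is n + δ = 0.028 + 0.033 = 0.061.
For Cobb-Douglas, s_gold equals capital's share: s_gold = 0.25.
Setting f'(k) = n+δ gives 0.25·k^(0.25−1) = 0.061, hence k_gold = (0.25/0.061)^(1/0.75) ≈ 6.5586.
y_gold = 6.5586^0.25 ≈ 1.6003; c_gold = (1−0.25)·y_gold ≈ 1.2002.

(a) s_gold = 0.250; (b) c_gold ≈ 1.200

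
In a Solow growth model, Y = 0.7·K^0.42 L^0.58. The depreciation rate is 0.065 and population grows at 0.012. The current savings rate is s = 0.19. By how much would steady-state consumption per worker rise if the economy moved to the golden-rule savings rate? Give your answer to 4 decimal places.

Capital per worker breaks even when investment replaces (n + δ)·k; here n + δ = 0.077.
Current steady state (s = 0.19): k* = (0.19·0.7/0.077)^(1/0.58) ≈ 2.5659, y* = 0.7·2.5659^0.42 ≈ 1.0399, c* = (1−0.19)·1.0399 ≈ 0.8423.
Maximizing c = f(k) − (n+δ)·k gives f'(k) = n+δ, i.e. 0.42·0.7·k^(0.42−1) = 0.077, so k_gold = (0.42·0.7/0.077)^(1/0.58) ≈ 10.0740.
y_gold = 0.7·10.0740^0.42 ≈ 1.8469, c_gold = y_gold − 0.077·k_gold ≈ 1.0712.
Gain: Δc = 1.0712 − 0.8423 ≈ 0.2289.

Δc ≈ 0.2289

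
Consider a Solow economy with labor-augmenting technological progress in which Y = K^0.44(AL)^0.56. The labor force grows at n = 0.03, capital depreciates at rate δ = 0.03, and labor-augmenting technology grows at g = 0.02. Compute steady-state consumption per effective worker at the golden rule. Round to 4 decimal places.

c_gold ≈ 2.1375

The effective depreciation rate is n + g + δ = 0.03 + 0.02 + 0.03 = 0.08.
Maximizing c = f(k) − (n+g+δ)·k gives f'(k) = n+g+δ, i.e. 0.44·k^(0.44−1) = 0.08, so k_gold = (0.44/0.08)^(1/0.56) ≈ 20.9931.
y_gold = 20.9931^0.44 ≈ 3.8169.
c_gold = y_gold − (n+g+δ)·k_gold = 3.8169 − 0.08·20.9931 ≈ 2.1375.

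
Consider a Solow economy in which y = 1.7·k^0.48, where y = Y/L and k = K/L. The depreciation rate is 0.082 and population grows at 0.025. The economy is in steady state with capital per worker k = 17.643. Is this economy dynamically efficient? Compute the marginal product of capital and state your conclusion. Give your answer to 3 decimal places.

dynamically efficient; MPK ≈ 0.183

n + δ = 0.025 + 0.082 = 0.107.
MPK = 0.48·1.7·k^(0.48−1) = 0.48·1.7·17.643^(-0.52) ≈ 0.1834.
MPK > 0.107, so the economy is dynamically efficient (under-saving).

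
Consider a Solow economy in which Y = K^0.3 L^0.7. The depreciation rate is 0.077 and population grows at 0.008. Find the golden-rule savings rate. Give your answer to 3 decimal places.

Capital per worker breaks even when investment replaces (n + δ)·k; here n + δ = 0.085.
At the golden rule MPK = n+δ, and in any Cobb-Douglas steady state s = (n+δ)·k/y = MPK·k/y = capital's share 0.3.

s_gold = 0.300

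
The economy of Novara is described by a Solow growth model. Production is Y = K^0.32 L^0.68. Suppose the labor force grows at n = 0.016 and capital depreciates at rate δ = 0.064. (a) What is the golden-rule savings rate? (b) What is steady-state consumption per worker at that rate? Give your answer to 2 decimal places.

The effective depreciation rate is n + δ = 0.016 + 0.064 = 0.08.
For Cobb-Douglas, s_gold equals capital's share: s_gold = 0.32.
At the golden rule the marginal product of capital equals n+δ: 0.32·k^(0.32−1) = 0.08. Solving, k_gold = (0.32/0.08)^(1/0.68) ≈ 7.6804.
y_gold = 7.6804^0.32 ≈ 1.9201; c_gold = (1−0.32)·y_gold ≈ 1.3057.

(a) s_gold = 0.32; (b) c_gold ≈ 1.31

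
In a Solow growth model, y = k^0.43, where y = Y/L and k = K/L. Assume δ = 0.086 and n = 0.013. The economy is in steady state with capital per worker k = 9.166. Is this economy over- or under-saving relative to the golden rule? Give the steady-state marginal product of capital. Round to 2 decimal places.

Break-even investment rate: n + δ = 0.013 + 0.086 = 0.099.
MPK = 0.43·k^(0.43−1) = 0.43·9.166^(-0.57) ≈ 0.1216.
MPK > 0.099, so the economy is dynamically efficient (under-saving).

under-saving; MPK ≈ 0.12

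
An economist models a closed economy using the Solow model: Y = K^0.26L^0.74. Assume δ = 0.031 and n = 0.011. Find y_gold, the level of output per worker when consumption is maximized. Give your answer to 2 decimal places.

y_gold ≈ 1.90

The effective depreciation rate is n + δ = 0.011 + 0.031 = 0.042.
Golden rule sets MPK = n+δ: 0.26·k^(0.26−1) = 0.042, so k_gold = (0.26/0.042)^(1/0.74) ≈ 11.7462.
Output: y_gold = k_gold^0.26 = 11.7462^0.26 ≈ 1.8975.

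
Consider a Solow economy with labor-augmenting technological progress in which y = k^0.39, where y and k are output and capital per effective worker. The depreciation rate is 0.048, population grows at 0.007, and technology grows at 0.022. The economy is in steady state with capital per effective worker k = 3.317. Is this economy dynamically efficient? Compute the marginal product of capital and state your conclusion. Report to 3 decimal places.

Capital per effective worker breaks even when investment replaces (n + g + δ)·k; here n + g + δ = 0.077.
MPK = 0.39·k^(0.39−1) = 0.39·3.317^(-0.61) ≈ 0.1877.
MPK > 0.077, so the economy is dynamically efficient (under-saving).

dynamically efficient; MPK ≈ 0.188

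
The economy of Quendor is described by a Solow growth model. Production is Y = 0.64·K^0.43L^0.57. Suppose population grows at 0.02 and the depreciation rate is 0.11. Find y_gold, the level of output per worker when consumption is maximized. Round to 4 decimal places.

The effective depreciation rate is n + δ = 0.02 + 0.11 = 0.13.
Setting f'(k) = n+δ gives 0.43·0.64·k^(0.43−1) = 0.13, hence k_gold = (0.43·0.64/0.13)^(1/0.57) ≈ 3.7275.
Output: y_gold = 0.64·k_gold^0.43 = 0.64·3.7275^0.43 ≈ 1.1269.

y_gold ≈ 1.1269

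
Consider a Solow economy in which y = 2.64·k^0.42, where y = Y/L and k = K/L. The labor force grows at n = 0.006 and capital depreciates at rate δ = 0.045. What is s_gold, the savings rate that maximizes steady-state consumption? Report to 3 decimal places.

s_gold = 0.420

Break-even investment rate: n + δ = 0.006 + 0.045 = 0.051.
At the golden rule MPK = n+δ, and in any Cobb-Douglas steady state s = (n+δ)·k/y = MPK·k/y = capital's share 0.42.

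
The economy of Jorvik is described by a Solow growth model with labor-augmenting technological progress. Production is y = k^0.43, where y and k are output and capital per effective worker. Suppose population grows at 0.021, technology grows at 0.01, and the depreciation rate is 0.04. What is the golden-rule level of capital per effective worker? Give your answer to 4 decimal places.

Break-even investment rate: n + g + δ = 0.021 + 0.01 + 0.04 = 0.071.
Golden rule sets MPK = n+g+δ: 0.43·k^(0.43−1) = 0.071, so k_gold = (0.43/0.071)^(1/0.57) ≈ 23.5667.

k_gold ≈ 23.5667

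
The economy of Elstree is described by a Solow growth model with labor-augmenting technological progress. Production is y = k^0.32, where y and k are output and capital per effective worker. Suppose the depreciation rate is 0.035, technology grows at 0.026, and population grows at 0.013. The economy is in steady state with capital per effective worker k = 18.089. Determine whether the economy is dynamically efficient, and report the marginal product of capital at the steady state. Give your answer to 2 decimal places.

The effective depreciation rate is n + g + δ = 0.013 + 0.026 + 0.035 = 0.074.
MPK = 0.32·k^(0.32−1) = 0.32·18.089^(-0.68) ≈ 0.0447.
MPK < 0.074, so the economy is dynamically inefficient (over-saving).

dynamically inefficient; MPK ≈ 0.04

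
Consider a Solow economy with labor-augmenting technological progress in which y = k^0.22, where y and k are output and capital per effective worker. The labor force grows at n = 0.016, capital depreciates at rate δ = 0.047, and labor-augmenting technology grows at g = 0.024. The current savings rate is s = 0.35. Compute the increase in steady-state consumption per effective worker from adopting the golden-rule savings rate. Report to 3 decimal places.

Break-even investment rate: n + g + δ = 0.016 + 0.024 + 0.047 = 0.087.
Current steady state (s = 0.35): k* = (0.35/0.087)^(1/0.78) ≈ 5.9575, y* = 5.9575^0.22 ≈ 1.4809, c* = (1−0.35)·1.4809 ≈ 0.9626.
At the golden rule the marginal product of capital equals n+g+δ: 0.22·k^(0.22−1) = 0.087. Solving, k_gold = (0.22/0.087)^(1/0.78) ≈ 3.2851.
y_gold = 3.2851^0.22 ≈ 1.2991, c_gold = y_gold − 0.087·k_gold ≈ 1.0133.
Gain: Δc = 1.0133 − 0.9626 ≈ 0.0507.

Δc ≈ 0.051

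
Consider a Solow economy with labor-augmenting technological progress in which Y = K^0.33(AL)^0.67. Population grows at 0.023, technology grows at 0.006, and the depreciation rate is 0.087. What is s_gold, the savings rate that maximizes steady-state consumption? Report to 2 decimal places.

s_gold = 0.33

n + g + δ = 0.023 + 0.006 + 0.087 = 0.116.
At the golden rule MPK = n+g+δ, and in any Cobb-Douglas steady state s = (n+g+δ)·k/y = MPK·k/y = capital's share 0.33.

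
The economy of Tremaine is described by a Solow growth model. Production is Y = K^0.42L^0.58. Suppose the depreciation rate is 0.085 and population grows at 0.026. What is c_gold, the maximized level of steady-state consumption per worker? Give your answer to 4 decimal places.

Capital per worker breaks even when investment replaces (n + δ)·k; here n + δ = 0.111.
At the golden rule the marginal product of capital equals n+δ: 0.42·k^(0.42−1) = 0.111. Solving, k_gold = (0.42/0.111)^(1/0.58) ≈ 9.9180.
y_gold = 9.9180^0.42 ≈ 2.6212.
c_gold = y_gold − (n+δ)·k_gold = 2.6212 − 0.111·9.9180 ≈ 1.5203.

c_gold ≈ 1.5203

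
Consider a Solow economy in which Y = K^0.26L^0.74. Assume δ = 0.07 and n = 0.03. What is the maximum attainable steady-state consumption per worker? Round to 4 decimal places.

c_gold ≈ 1.0352

n + δ = 0.03 + 0.07 = 0.1.
At the golden rule the marginal product of capital equals n+δ: 0.26·k^(0.26−1) = 0.1. Solving, k_gold = (0.26/0.1)^(1/0.74) ≈ 3.6373.
y_gold = 3.6373^0.26 ≈ 1.3989.
c_gold = y_gold − (n+δ)·k_gold = 1.3989 − 0.1·3.6373 ≈ 1.0352.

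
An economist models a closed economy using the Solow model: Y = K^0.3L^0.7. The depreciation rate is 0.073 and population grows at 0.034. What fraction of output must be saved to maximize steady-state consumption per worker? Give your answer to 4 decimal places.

s_gold = 0.3000

Break-even investment rate: n + δ = 0.034 + 0.073 = 0.107.
At the golden rule MPK = n+δ, and in any Cobb-Douglas steady state s = (n+δ)·k/y = MPK·k/y = capital's share 0.3.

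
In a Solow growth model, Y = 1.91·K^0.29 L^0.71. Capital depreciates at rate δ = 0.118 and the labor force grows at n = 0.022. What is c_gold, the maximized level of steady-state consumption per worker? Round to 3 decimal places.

Break-even investment rate: n + δ = 0.022 + 0.118 = 0.14.
Setting f'(k) = n+δ gives 0.29·1.91·k^(0.29−1) = 0.14, hence k_gold = (0.29·1.91/0.14)^(1/0.71) ≈ 6.9386.
y_gold = 1.91·6.9386^0.29 ≈ 3.3497.
c_gold = y_gold − (n+δ)·k_gold = 3.3497 − 0.14·6.9386 ≈ 2.3783.

c_gold ≈ 2.378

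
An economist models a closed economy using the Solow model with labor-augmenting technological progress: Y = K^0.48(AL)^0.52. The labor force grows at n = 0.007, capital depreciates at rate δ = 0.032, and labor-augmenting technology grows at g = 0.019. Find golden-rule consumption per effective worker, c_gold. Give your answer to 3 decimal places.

Capital per effective worker breaks even when investment replaces (n + g + δ)·k; here n + g + δ = 0.058.
Maximizing c = f(k) − (n+g+δ)·k gives f'(k) = n+g+δ, i.e. 0.48·k^(0.48−1) = 0.058, so k_gold = (0.48/0.058)^(1/0.52) ≈ 58.2137.
y_gold = 58.2137^0.48 ≈ 7.0342.
c_gold = y_gold − (n+g+δ)·k_gold = 7.0342 − 0.058·58.2137 ≈ 3.6578.

c_gold ≈ 3.658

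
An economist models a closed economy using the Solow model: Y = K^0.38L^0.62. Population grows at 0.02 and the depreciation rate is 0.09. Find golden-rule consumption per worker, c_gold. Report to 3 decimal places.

c_gold ≈ 1.325

n + δ = 0.02 + 0.09 = 0.11.
Setting f'(k) = n+δ gives 0.38·k^(0.38−1) = 0.11, hence k_gold = (0.38/0.11)^(1/0.62) ≈ 7.3854.
y_gold = 7.3854^0.38 ≈ 2.1379.
c_gold = y_gold − (n+δ)·k_gold = 2.1379 − 0.11·7.3854 ≈ 1.3255.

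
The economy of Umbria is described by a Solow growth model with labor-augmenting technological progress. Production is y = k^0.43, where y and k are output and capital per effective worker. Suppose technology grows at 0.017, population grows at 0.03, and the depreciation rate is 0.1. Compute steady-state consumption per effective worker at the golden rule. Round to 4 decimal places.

The effective depreciation rate is n + g + δ = 0.03 + 0.017 + 0.1 = 0.147.
Maximizing c = f(k) − (n+g+δ)·k gives f'(k) = n+g+δ, i.e. 0.43·k^(0.43−1) = 0.147, so k_gold = (0.43/0.147)^(1/0.57) ≈ 6.5737.
y_gold = 6.5737^0.43 ≈ 2.2473.
c_gold = y_gold − (n+g+δ)·k_gold = 2.2473 − 0.147·6.5737 ≈ 1.2810.

c_gold ≈ 1.2810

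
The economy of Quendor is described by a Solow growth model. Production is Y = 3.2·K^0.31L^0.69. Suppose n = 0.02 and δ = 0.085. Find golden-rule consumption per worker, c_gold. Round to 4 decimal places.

c_gold ≈ 6.0560

The effective depreciation rate is n + δ = 0.02 + 0.085 = 0.105.
At the golden rule the marginal product of capital equals n+δ: 0.31·3.2·k^(0.31−1) = 0.105. Solving, k_gold = (0.31·3.2/0.105)^(1/0.69) ≈ 25.9126.
y_gold = 3.2·25.9126^0.31 ≈ 8.7768.
c_gold = y_gold − (n+δ)·k_gold = 8.7768 − 0.105·25.9126 ≈ 6.0560.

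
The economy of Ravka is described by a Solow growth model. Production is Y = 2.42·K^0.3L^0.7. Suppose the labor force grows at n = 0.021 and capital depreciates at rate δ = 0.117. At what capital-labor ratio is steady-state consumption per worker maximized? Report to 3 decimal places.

k_gold ≈ 10.717

n + δ = 0.021 + 0.117 = 0.138.
Setting f'(k) = n+δ gives 0.3·2.42·k^(0.3−1) = 0.138, hence k_gold = (0.3·2.42/0.138)^(1/0.7) ≈ 10.7172.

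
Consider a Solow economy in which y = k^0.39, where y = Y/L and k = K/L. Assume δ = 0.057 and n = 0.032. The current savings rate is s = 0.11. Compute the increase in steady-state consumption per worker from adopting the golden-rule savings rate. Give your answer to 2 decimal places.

Δc ≈ 0.55

Break-even investment rate: n + δ = 0.032 + 0.057 = 0.089.
Current steady state (s = 0.11): k* = (0.11/0.089)^(1/0.61) ≈ 1.4152, y* = 1.4152^0.39 ≈ 1.1450, c* = (1−0.11)·1.1450 ≈ 1.0191.
Golden rule sets MPK = n+δ: 0.39·k^(0.39−1) = 0.089, so k_gold = (0.39/0.089)^(1/0.61) ≈ 11.2700.
y_gold = 11.2700^0.39 ≈ 2.5719, c_gold = y_gold − 0.089·k_gold ≈ 1.5688.
Gain: Δc = 1.5688 − 1.0191 ≈ 0.5498.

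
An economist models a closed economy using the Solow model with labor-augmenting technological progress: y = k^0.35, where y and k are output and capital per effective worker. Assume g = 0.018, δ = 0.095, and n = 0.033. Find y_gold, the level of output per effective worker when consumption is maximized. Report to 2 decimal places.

n + g + δ = 0.033 + 0.018 + 0.095 = 0.146.
Golden rule sets MPK = n+g+δ: 0.35·k^(0.35−1) = 0.146, so k_gold = (0.35/0.146)^(1/0.65) ≈ 3.8386.
Output: y_gold = k_gold^0.35 = 3.8386^0.35 ≈ 1.6013.

y_gold ≈ 1.60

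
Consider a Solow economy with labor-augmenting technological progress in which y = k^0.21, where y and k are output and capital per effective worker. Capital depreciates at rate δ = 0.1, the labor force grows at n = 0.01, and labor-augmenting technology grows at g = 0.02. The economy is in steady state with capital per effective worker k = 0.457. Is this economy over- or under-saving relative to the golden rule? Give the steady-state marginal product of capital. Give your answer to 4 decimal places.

under-saving; MPK ≈ 0.3898

Break-even investment rate: n + g + δ = 0.01 + 0.02 + 0.1 = 0.13.
MPK = 0.21·k^(0.21−1) = 0.21·0.457^(-0.79) ≈ 0.3898.
MPK > 0.13, so the economy is dynamically efficient (under-saving).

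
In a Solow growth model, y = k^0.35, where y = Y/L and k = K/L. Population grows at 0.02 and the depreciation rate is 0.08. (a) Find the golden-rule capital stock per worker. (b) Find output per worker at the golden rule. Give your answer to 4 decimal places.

Capital per worker breaks even when investment replaces (n + δ)·k; here n + δ = 0.1.
At the golden rule the marginal product of capital equals n+δ: 0.35·k^(0.35−1) = 0.1. Solving, k_gold = (0.35/0.1)^(1/0.65) ≈ 6.8711.
y_gold = 6.8711^0.35 ≈ 1.9632.

(a) k_gold ≈ 6.8711; (b) y_gold ≈ 1.9632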